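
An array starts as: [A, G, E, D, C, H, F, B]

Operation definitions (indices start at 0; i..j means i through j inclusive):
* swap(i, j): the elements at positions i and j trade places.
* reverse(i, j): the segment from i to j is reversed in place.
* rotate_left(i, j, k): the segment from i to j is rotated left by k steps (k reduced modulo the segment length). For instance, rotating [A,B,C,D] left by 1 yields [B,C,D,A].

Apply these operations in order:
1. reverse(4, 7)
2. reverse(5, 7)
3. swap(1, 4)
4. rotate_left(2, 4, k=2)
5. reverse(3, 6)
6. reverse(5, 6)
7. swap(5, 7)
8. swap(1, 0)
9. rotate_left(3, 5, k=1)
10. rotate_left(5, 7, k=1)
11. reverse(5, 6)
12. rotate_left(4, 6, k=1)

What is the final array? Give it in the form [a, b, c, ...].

After 1 (reverse(4, 7)): [A, G, E, D, B, F, H, C]
After 2 (reverse(5, 7)): [A, G, E, D, B, C, H, F]
After 3 (swap(1, 4)): [A, B, E, D, G, C, H, F]
After 4 (rotate_left(2, 4, k=2)): [A, B, G, E, D, C, H, F]
After 5 (reverse(3, 6)): [A, B, G, H, C, D, E, F]
After 6 (reverse(5, 6)): [A, B, G, H, C, E, D, F]
After 7 (swap(5, 7)): [A, B, G, H, C, F, D, E]
After 8 (swap(1, 0)): [B, A, G, H, C, F, D, E]
After 9 (rotate_left(3, 5, k=1)): [B, A, G, C, F, H, D, E]
After 10 (rotate_left(5, 7, k=1)): [B, A, G, C, F, D, E, H]
After 11 (reverse(5, 6)): [B, A, G, C, F, E, D, H]
After 12 (rotate_left(4, 6, k=1)): [B, A, G, C, E, D, F, H]

Answer: [B, A, G, C, E, D, F, H]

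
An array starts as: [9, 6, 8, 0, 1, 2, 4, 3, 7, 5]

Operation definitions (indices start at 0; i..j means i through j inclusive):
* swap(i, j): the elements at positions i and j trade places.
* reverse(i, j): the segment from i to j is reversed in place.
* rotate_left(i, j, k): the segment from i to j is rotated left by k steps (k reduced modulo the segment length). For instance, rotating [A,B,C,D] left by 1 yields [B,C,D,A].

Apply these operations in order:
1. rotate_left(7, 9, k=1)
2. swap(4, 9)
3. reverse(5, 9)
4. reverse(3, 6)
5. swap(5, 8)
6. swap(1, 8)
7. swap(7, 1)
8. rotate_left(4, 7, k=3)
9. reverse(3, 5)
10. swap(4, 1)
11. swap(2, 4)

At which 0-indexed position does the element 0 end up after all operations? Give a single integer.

Answer: 7

Derivation:
After 1 (rotate_left(7, 9, k=1)): [9, 6, 8, 0, 1, 2, 4, 7, 5, 3]
After 2 (swap(4, 9)): [9, 6, 8, 0, 3, 2, 4, 7, 5, 1]
After 3 (reverse(5, 9)): [9, 6, 8, 0, 3, 1, 5, 7, 4, 2]
After 4 (reverse(3, 6)): [9, 6, 8, 5, 1, 3, 0, 7, 4, 2]
After 5 (swap(5, 8)): [9, 6, 8, 5, 1, 4, 0, 7, 3, 2]
After 6 (swap(1, 8)): [9, 3, 8, 5, 1, 4, 0, 7, 6, 2]
After 7 (swap(7, 1)): [9, 7, 8, 5, 1, 4, 0, 3, 6, 2]
After 8 (rotate_left(4, 7, k=3)): [9, 7, 8, 5, 3, 1, 4, 0, 6, 2]
After 9 (reverse(3, 5)): [9, 7, 8, 1, 3, 5, 4, 0, 6, 2]
After 10 (swap(4, 1)): [9, 3, 8, 1, 7, 5, 4, 0, 6, 2]
After 11 (swap(2, 4)): [9, 3, 7, 1, 8, 5, 4, 0, 6, 2]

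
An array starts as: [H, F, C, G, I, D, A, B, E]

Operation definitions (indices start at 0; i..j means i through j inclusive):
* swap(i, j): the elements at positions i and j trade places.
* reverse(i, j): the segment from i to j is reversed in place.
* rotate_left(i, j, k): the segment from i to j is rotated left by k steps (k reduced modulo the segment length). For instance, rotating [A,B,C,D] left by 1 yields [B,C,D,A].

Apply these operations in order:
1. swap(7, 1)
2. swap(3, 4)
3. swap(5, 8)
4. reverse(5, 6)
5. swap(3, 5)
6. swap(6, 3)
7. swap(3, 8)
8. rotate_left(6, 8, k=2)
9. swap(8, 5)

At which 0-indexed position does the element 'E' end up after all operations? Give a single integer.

After 1 (swap(7, 1)): [H, B, C, G, I, D, A, F, E]
After 2 (swap(3, 4)): [H, B, C, I, G, D, A, F, E]
After 3 (swap(5, 8)): [H, B, C, I, G, E, A, F, D]
After 4 (reverse(5, 6)): [H, B, C, I, G, A, E, F, D]
After 5 (swap(3, 5)): [H, B, C, A, G, I, E, F, D]
After 6 (swap(6, 3)): [H, B, C, E, G, I, A, F, D]
After 7 (swap(3, 8)): [H, B, C, D, G, I, A, F, E]
After 8 (rotate_left(6, 8, k=2)): [H, B, C, D, G, I, E, A, F]
After 9 (swap(8, 5)): [H, B, C, D, G, F, E, A, I]

Answer: 6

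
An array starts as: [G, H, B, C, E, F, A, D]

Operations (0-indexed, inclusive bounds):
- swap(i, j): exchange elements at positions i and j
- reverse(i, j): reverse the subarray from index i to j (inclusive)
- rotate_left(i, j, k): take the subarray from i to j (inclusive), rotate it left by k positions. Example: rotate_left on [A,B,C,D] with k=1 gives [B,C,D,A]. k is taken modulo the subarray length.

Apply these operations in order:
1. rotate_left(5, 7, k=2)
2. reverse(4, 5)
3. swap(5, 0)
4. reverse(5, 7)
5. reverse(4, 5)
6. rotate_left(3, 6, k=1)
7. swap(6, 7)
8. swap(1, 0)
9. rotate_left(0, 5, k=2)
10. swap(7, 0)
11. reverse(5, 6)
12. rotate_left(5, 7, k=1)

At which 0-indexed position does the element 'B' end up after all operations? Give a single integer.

Answer: 6

Derivation:
After 1 (rotate_left(5, 7, k=2)): [G, H, B, C, E, D, F, A]
After 2 (reverse(4, 5)): [G, H, B, C, D, E, F, A]
After 3 (swap(5, 0)): [E, H, B, C, D, G, F, A]
After 4 (reverse(5, 7)): [E, H, B, C, D, A, F, G]
After 5 (reverse(4, 5)): [E, H, B, C, A, D, F, G]
After 6 (rotate_left(3, 6, k=1)): [E, H, B, A, D, F, C, G]
After 7 (swap(6, 7)): [E, H, B, A, D, F, G, C]
After 8 (swap(1, 0)): [H, E, B, A, D, F, G, C]
After 9 (rotate_left(0, 5, k=2)): [B, A, D, F, H, E, G, C]
After 10 (swap(7, 0)): [C, A, D, F, H, E, G, B]
After 11 (reverse(5, 6)): [C, A, D, F, H, G, E, B]
After 12 (rotate_left(5, 7, k=1)): [C, A, D, F, H, E, B, G]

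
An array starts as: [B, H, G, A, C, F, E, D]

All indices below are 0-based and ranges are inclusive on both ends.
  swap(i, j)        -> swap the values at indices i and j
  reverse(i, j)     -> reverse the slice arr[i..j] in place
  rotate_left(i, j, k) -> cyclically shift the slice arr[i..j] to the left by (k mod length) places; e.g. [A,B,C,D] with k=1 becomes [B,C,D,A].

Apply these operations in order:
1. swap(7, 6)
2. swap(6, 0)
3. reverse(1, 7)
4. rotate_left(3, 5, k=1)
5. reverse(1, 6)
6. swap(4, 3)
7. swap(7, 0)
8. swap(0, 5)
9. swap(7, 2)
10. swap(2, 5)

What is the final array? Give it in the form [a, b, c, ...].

Answer: [B, G, H, C, A, D, E, F]

Derivation:
After 1 (swap(7, 6)): [B, H, G, A, C, F, D, E]
After 2 (swap(6, 0)): [D, H, G, A, C, F, B, E]
After 3 (reverse(1, 7)): [D, E, B, F, C, A, G, H]
After 4 (rotate_left(3, 5, k=1)): [D, E, B, C, A, F, G, H]
After 5 (reverse(1, 6)): [D, G, F, A, C, B, E, H]
After 6 (swap(4, 3)): [D, G, F, C, A, B, E, H]
After 7 (swap(7, 0)): [H, G, F, C, A, B, E, D]
After 8 (swap(0, 5)): [B, G, F, C, A, H, E, D]
After 9 (swap(7, 2)): [B, G, D, C, A, H, E, F]
After 10 (swap(2, 5)): [B, G, H, C, A, D, E, F]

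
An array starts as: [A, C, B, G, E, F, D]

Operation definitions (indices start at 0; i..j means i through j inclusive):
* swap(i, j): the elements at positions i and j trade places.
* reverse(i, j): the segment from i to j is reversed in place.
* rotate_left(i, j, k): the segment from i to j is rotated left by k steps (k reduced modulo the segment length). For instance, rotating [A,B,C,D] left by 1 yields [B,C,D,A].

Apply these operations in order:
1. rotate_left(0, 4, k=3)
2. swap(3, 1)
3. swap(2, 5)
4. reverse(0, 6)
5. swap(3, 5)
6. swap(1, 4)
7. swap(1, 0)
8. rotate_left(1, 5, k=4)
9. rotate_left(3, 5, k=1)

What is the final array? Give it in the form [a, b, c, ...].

After 1 (rotate_left(0, 4, k=3)): [G, E, A, C, B, F, D]
After 2 (swap(3, 1)): [G, C, A, E, B, F, D]
After 3 (swap(2, 5)): [G, C, F, E, B, A, D]
After 4 (reverse(0, 6)): [D, A, B, E, F, C, G]
After 5 (swap(3, 5)): [D, A, B, C, F, E, G]
After 6 (swap(1, 4)): [D, F, B, C, A, E, G]
After 7 (swap(1, 0)): [F, D, B, C, A, E, G]
After 8 (rotate_left(1, 5, k=4)): [F, E, D, B, C, A, G]
After 9 (rotate_left(3, 5, k=1)): [F, E, D, C, A, B, G]

Answer: [F, E, D, C, A, B, G]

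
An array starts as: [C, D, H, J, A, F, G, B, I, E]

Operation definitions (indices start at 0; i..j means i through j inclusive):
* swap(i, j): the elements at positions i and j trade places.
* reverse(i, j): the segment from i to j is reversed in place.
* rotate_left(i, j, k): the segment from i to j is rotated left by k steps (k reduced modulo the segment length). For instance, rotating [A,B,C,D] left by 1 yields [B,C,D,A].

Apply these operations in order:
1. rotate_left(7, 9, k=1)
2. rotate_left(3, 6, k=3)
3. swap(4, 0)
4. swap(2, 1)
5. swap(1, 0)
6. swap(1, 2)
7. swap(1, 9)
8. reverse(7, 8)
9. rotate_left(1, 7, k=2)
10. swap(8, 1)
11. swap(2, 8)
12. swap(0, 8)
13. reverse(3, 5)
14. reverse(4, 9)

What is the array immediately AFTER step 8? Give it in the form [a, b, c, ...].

After 1 (rotate_left(7, 9, k=1)): [C, D, H, J, A, F, G, I, E, B]
After 2 (rotate_left(3, 6, k=3)): [C, D, H, G, J, A, F, I, E, B]
After 3 (swap(4, 0)): [J, D, H, G, C, A, F, I, E, B]
After 4 (swap(2, 1)): [J, H, D, G, C, A, F, I, E, B]
After 5 (swap(1, 0)): [H, J, D, G, C, A, F, I, E, B]
After 6 (swap(1, 2)): [H, D, J, G, C, A, F, I, E, B]
After 7 (swap(1, 9)): [H, B, J, G, C, A, F, I, E, D]
After 8 (reverse(7, 8)): [H, B, J, G, C, A, F, E, I, D]

Answer: [H, B, J, G, C, A, F, E, I, D]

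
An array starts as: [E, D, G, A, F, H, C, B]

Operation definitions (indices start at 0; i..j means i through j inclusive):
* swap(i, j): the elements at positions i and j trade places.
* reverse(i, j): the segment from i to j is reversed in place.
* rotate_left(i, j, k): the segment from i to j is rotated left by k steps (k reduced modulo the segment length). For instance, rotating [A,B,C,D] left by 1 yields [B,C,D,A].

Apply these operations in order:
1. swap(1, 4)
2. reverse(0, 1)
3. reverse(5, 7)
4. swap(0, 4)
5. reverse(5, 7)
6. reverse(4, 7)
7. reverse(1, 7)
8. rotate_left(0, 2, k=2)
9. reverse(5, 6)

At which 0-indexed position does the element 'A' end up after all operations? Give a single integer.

Answer: 6

Derivation:
After 1 (swap(1, 4)): [E, F, G, A, D, H, C, B]
After 2 (reverse(0, 1)): [F, E, G, A, D, H, C, B]
After 3 (reverse(5, 7)): [F, E, G, A, D, B, C, H]
After 4 (swap(0, 4)): [D, E, G, A, F, B, C, H]
After 5 (reverse(5, 7)): [D, E, G, A, F, H, C, B]
After 6 (reverse(4, 7)): [D, E, G, A, B, C, H, F]
After 7 (reverse(1, 7)): [D, F, H, C, B, A, G, E]
After 8 (rotate_left(0, 2, k=2)): [H, D, F, C, B, A, G, E]
After 9 (reverse(5, 6)): [H, D, F, C, B, G, A, E]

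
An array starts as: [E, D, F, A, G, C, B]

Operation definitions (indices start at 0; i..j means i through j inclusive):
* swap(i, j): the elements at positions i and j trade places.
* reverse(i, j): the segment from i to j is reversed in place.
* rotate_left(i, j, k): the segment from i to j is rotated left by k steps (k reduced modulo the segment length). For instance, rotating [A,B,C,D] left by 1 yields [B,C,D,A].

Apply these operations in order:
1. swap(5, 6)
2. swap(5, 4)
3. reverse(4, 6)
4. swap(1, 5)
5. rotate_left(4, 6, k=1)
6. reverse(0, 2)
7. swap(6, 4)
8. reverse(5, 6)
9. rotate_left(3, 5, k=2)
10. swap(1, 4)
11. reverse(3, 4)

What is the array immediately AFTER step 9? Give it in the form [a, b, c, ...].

Answer: [F, G, E, D, A, C, B]

Derivation:
After 1 (swap(5, 6)): [E, D, F, A, G, B, C]
After 2 (swap(5, 4)): [E, D, F, A, B, G, C]
After 3 (reverse(4, 6)): [E, D, F, A, C, G, B]
After 4 (swap(1, 5)): [E, G, F, A, C, D, B]
After 5 (rotate_left(4, 6, k=1)): [E, G, F, A, D, B, C]
After 6 (reverse(0, 2)): [F, G, E, A, D, B, C]
After 7 (swap(6, 4)): [F, G, E, A, C, B, D]
After 8 (reverse(5, 6)): [F, G, E, A, C, D, B]
After 9 (rotate_left(3, 5, k=2)): [F, G, E, D, A, C, B]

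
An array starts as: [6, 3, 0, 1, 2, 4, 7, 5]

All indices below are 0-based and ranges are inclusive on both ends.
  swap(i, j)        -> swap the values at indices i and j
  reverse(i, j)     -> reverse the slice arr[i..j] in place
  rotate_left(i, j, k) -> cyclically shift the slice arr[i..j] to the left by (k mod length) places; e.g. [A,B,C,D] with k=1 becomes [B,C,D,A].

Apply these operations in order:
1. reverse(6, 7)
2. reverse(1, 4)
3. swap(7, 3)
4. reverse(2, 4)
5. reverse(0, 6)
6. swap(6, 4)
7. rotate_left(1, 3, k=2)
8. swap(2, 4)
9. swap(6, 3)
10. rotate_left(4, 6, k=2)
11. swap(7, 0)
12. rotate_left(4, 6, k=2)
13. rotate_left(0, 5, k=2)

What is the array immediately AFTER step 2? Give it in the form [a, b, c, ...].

After 1 (reverse(6, 7)): [6, 3, 0, 1, 2, 4, 5, 7]
After 2 (reverse(1, 4)): [6, 2, 1, 0, 3, 4, 5, 7]

Answer: [6, 2, 1, 0, 3, 4, 5, 7]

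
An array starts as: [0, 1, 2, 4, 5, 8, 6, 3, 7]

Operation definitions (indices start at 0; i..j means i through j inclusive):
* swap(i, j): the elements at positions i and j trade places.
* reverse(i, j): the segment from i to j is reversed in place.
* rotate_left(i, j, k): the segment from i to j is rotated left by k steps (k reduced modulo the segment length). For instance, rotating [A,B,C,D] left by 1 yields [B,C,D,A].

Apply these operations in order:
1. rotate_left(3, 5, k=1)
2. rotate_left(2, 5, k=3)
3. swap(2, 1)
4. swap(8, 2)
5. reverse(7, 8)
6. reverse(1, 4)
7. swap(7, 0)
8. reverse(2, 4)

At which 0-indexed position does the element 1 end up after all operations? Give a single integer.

Answer: 0

Derivation:
After 1 (rotate_left(3, 5, k=1)): [0, 1, 2, 5, 8, 4, 6, 3, 7]
After 2 (rotate_left(2, 5, k=3)): [0, 1, 4, 2, 5, 8, 6, 3, 7]
After 3 (swap(2, 1)): [0, 4, 1, 2, 5, 8, 6, 3, 7]
After 4 (swap(8, 2)): [0, 4, 7, 2, 5, 8, 6, 3, 1]
After 5 (reverse(7, 8)): [0, 4, 7, 2, 5, 8, 6, 1, 3]
After 6 (reverse(1, 4)): [0, 5, 2, 7, 4, 8, 6, 1, 3]
After 7 (swap(7, 0)): [1, 5, 2, 7, 4, 8, 6, 0, 3]
After 8 (reverse(2, 4)): [1, 5, 4, 7, 2, 8, 6, 0, 3]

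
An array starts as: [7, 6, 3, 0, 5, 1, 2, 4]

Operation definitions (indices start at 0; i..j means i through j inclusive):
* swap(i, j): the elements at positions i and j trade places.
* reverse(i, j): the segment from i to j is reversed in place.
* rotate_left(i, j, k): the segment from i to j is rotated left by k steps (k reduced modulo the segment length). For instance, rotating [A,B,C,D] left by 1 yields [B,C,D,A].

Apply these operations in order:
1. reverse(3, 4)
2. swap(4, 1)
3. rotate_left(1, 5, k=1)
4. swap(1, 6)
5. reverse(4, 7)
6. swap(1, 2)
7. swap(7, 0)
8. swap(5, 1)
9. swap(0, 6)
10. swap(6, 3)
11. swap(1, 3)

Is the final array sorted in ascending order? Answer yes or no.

After 1 (reverse(3, 4)): [7, 6, 3, 5, 0, 1, 2, 4]
After 2 (swap(4, 1)): [7, 0, 3, 5, 6, 1, 2, 4]
After 3 (rotate_left(1, 5, k=1)): [7, 3, 5, 6, 1, 0, 2, 4]
After 4 (swap(1, 6)): [7, 2, 5, 6, 1, 0, 3, 4]
After 5 (reverse(4, 7)): [7, 2, 5, 6, 4, 3, 0, 1]
After 6 (swap(1, 2)): [7, 5, 2, 6, 4, 3, 0, 1]
After 7 (swap(7, 0)): [1, 5, 2, 6, 4, 3, 0, 7]
After 8 (swap(5, 1)): [1, 3, 2, 6, 4, 5, 0, 7]
After 9 (swap(0, 6)): [0, 3, 2, 6, 4, 5, 1, 7]
After 10 (swap(6, 3)): [0, 3, 2, 1, 4, 5, 6, 7]
After 11 (swap(1, 3)): [0, 1, 2, 3, 4, 5, 6, 7]

Answer: yes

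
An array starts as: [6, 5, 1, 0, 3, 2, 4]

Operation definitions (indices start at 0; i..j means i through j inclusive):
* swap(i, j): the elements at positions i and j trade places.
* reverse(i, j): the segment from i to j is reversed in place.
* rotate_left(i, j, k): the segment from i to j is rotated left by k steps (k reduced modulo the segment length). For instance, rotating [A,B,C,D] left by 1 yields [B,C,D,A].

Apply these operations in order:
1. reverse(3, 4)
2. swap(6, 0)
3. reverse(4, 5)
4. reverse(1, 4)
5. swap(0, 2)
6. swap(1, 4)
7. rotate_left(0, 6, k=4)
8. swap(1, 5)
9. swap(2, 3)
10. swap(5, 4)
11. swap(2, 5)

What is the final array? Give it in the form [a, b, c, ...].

After 1 (reverse(3, 4)): [6, 5, 1, 3, 0, 2, 4]
After 2 (swap(6, 0)): [4, 5, 1, 3, 0, 2, 6]
After 3 (reverse(4, 5)): [4, 5, 1, 3, 2, 0, 6]
After 4 (reverse(1, 4)): [4, 2, 3, 1, 5, 0, 6]
After 5 (swap(0, 2)): [3, 2, 4, 1, 5, 0, 6]
After 6 (swap(1, 4)): [3, 5, 4, 1, 2, 0, 6]
After 7 (rotate_left(0, 6, k=4)): [2, 0, 6, 3, 5, 4, 1]
After 8 (swap(1, 5)): [2, 4, 6, 3, 5, 0, 1]
After 9 (swap(2, 3)): [2, 4, 3, 6, 5, 0, 1]
After 10 (swap(5, 4)): [2, 4, 3, 6, 0, 5, 1]
After 11 (swap(2, 5)): [2, 4, 5, 6, 0, 3, 1]

Answer: [2, 4, 5, 6, 0, 3, 1]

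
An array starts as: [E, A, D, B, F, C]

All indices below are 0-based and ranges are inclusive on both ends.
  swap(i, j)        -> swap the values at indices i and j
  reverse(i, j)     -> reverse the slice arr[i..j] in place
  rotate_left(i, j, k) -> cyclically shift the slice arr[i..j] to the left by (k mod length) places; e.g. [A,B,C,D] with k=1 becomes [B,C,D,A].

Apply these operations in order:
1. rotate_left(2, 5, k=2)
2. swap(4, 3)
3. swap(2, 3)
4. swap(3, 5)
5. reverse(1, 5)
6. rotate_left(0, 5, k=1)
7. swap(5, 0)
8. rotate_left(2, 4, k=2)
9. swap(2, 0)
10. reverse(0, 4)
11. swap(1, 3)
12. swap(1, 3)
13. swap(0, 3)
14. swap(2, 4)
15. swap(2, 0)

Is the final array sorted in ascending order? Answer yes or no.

After 1 (rotate_left(2, 5, k=2)): [E, A, F, C, D, B]
After 2 (swap(4, 3)): [E, A, F, D, C, B]
After 3 (swap(2, 3)): [E, A, D, F, C, B]
After 4 (swap(3, 5)): [E, A, D, B, C, F]
After 5 (reverse(1, 5)): [E, F, C, B, D, A]
After 6 (rotate_left(0, 5, k=1)): [F, C, B, D, A, E]
After 7 (swap(5, 0)): [E, C, B, D, A, F]
After 8 (rotate_left(2, 4, k=2)): [E, C, A, B, D, F]
After 9 (swap(2, 0)): [A, C, E, B, D, F]
After 10 (reverse(0, 4)): [D, B, E, C, A, F]
After 11 (swap(1, 3)): [D, C, E, B, A, F]
After 12 (swap(1, 3)): [D, B, E, C, A, F]
After 13 (swap(0, 3)): [C, B, E, D, A, F]
After 14 (swap(2, 4)): [C, B, A, D, E, F]
After 15 (swap(2, 0)): [A, B, C, D, E, F]

Answer: yes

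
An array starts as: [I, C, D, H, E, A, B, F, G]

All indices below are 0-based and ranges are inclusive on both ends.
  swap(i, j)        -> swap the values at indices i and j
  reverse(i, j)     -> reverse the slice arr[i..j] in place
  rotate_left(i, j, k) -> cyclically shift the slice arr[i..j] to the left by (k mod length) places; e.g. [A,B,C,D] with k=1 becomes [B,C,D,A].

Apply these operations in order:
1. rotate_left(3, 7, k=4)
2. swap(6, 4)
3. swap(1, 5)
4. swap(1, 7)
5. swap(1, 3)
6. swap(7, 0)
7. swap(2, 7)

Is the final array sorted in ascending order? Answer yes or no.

Answer: no

Derivation:
After 1 (rotate_left(3, 7, k=4)): [I, C, D, F, H, E, A, B, G]
After 2 (swap(6, 4)): [I, C, D, F, A, E, H, B, G]
After 3 (swap(1, 5)): [I, E, D, F, A, C, H, B, G]
After 4 (swap(1, 7)): [I, B, D, F, A, C, H, E, G]
After 5 (swap(1, 3)): [I, F, D, B, A, C, H, E, G]
After 6 (swap(7, 0)): [E, F, D, B, A, C, H, I, G]
After 7 (swap(2, 7)): [E, F, I, B, A, C, H, D, G]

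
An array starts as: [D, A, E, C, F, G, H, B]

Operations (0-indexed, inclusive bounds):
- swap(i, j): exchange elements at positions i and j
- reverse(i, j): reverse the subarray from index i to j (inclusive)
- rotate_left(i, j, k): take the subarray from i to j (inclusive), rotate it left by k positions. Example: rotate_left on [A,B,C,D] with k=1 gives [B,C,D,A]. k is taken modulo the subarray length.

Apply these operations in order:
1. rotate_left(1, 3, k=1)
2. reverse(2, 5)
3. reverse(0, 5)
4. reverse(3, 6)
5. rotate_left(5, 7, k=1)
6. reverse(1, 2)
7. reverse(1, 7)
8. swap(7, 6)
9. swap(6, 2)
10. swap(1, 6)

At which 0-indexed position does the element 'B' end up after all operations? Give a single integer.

Answer: 1

Derivation:
After 1 (rotate_left(1, 3, k=1)): [D, E, C, A, F, G, H, B]
After 2 (reverse(2, 5)): [D, E, G, F, A, C, H, B]
After 3 (reverse(0, 5)): [C, A, F, G, E, D, H, B]
After 4 (reverse(3, 6)): [C, A, F, H, D, E, G, B]
After 5 (rotate_left(5, 7, k=1)): [C, A, F, H, D, G, B, E]
After 6 (reverse(1, 2)): [C, F, A, H, D, G, B, E]
After 7 (reverse(1, 7)): [C, E, B, G, D, H, A, F]
After 8 (swap(7, 6)): [C, E, B, G, D, H, F, A]
After 9 (swap(6, 2)): [C, E, F, G, D, H, B, A]
After 10 (swap(1, 6)): [C, B, F, G, D, H, E, A]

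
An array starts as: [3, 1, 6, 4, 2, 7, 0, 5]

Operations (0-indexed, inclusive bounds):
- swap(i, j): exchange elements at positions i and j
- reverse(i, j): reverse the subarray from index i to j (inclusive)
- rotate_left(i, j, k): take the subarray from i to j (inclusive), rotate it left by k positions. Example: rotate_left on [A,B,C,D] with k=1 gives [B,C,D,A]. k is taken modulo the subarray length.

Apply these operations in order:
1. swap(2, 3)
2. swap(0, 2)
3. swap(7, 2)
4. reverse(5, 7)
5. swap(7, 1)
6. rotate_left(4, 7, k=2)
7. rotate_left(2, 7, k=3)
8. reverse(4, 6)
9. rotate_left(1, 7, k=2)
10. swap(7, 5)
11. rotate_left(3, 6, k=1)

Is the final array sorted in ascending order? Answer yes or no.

Answer: no

Derivation:
After 1 (swap(2, 3)): [3, 1, 4, 6, 2, 7, 0, 5]
After 2 (swap(0, 2)): [4, 1, 3, 6, 2, 7, 0, 5]
After 3 (swap(7, 2)): [4, 1, 5, 6, 2, 7, 0, 3]
After 4 (reverse(5, 7)): [4, 1, 5, 6, 2, 3, 0, 7]
After 5 (swap(7, 1)): [4, 7, 5, 6, 2, 3, 0, 1]
After 6 (rotate_left(4, 7, k=2)): [4, 7, 5, 6, 0, 1, 2, 3]
After 7 (rotate_left(2, 7, k=3)): [4, 7, 1, 2, 3, 5, 6, 0]
After 8 (reverse(4, 6)): [4, 7, 1, 2, 6, 5, 3, 0]
After 9 (rotate_left(1, 7, k=2)): [4, 2, 6, 5, 3, 0, 7, 1]
After 10 (swap(7, 5)): [4, 2, 6, 5, 3, 1, 7, 0]
After 11 (rotate_left(3, 6, k=1)): [4, 2, 6, 3, 1, 7, 5, 0]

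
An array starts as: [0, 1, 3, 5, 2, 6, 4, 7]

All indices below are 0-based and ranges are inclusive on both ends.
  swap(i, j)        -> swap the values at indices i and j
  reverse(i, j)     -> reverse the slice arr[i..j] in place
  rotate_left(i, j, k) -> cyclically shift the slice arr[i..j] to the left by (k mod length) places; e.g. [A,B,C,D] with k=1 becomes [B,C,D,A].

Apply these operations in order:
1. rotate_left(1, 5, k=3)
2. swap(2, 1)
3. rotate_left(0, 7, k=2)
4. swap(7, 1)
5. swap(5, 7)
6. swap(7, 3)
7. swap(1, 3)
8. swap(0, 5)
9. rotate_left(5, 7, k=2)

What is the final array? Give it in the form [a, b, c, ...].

After 1 (rotate_left(1, 5, k=3)): [0, 2, 6, 1, 3, 5, 4, 7]
After 2 (swap(2, 1)): [0, 6, 2, 1, 3, 5, 4, 7]
After 3 (rotate_left(0, 7, k=2)): [2, 1, 3, 5, 4, 7, 0, 6]
After 4 (swap(7, 1)): [2, 6, 3, 5, 4, 7, 0, 1]
After 5 (swap(5, 7)): [2, 6, 3, 5, 4, 1, 0, 7]
After 6 (swap(7, 3)): [2, 6, 3, 7, 4, 1, 0, 5]
After 7 (swap(1, 3)): [2, 7, 3, 6, 4, 1, 0, 5]
After 8 (swap(0, 5)): [1, 7, 3, 6, 4, 2, 0, 5]
After 9 (rotate_left(5, 7, k=2)): [1, 7, 3, 6, 4, 5, 2, 0]

Answer: [1, 7, 3, 6, 4, 5, 2, 0]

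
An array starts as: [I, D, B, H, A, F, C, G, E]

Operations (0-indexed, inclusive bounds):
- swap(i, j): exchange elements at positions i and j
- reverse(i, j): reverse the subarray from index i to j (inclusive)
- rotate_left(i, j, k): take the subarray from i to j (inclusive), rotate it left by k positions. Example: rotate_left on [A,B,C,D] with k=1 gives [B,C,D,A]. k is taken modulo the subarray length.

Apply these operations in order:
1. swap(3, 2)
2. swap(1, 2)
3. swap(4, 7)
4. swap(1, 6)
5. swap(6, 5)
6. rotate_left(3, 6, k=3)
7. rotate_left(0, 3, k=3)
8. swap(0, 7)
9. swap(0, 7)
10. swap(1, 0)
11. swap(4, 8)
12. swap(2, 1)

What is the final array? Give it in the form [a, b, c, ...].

After 1 (swap(3, 2)): [I, D, H, B, A, F, C, G, E]
After 2 (swap(1, 2)): [I, H, D, B, A, F, C, G, E]
After 3 (swap(4, 7)): [I, H, D, B, G, F, C, A, E]
After 4 (swap(1, 6)): [I, C, D, B, G, F, H, A, E]
After 5 (swap(6, 5)): [I, C, D, B, G, H, F, A, E]
After 6 (rotate_left(3, 6, k=3)): [I, C, D, F, B, G, H, A, E]
After 7 (rotate_left(0, 3, k=3)): [F, I, C, D, B, G, H, A, E]
After 8 (swap(0, 7)): [A, I, C, D, B, G, H, F, E]
After 9 (swap(0, 7)): [F, I, C, D, B, G, H, A, E]
After 10 (swap(1, 0)): [I, F, C, D, B, G, H, A, E]
After 11 (swap(4, 8)): [I, F, C, D, E, G, H, A, B]
After 12 (swap(2, 1)): [I, C, F, D, E, G, H, A, B]

Answer: [I, C, F, D, E, G, H, A, B]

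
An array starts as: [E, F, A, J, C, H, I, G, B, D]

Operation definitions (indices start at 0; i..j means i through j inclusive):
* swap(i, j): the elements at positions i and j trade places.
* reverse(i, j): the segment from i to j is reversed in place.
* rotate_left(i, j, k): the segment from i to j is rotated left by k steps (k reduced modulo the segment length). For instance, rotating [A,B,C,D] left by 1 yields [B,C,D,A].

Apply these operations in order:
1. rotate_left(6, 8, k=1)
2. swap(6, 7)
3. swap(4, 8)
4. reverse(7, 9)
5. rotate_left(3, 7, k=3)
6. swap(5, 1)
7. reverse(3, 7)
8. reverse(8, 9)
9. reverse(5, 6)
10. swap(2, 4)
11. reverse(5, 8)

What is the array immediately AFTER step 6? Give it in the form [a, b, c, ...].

Answer: [E, J, A, B, D, F, I, H, C, G]

Derivation:
After 1 (rotate_left(6, 8, k=1)): [E, F, A, J, C, H, G, B, I, D]
After 2 (swap(6, 7)): [E, F, A, J, C, H, B, G, I, D]
After 3 (swap(4, 8)): [E, F, A, J, I, H, B, G, C, D]
After 4 (reverse(7, 9)): [E, F, A, J, I, H, B, D, C, G]
After 5 (rotate_left(3, 7, k=3)): [E, F, A, B, D, J, I, H, C, G]
After 6 (swap(5, 1)): [E, J, A, B, D, F, I, H, C, G]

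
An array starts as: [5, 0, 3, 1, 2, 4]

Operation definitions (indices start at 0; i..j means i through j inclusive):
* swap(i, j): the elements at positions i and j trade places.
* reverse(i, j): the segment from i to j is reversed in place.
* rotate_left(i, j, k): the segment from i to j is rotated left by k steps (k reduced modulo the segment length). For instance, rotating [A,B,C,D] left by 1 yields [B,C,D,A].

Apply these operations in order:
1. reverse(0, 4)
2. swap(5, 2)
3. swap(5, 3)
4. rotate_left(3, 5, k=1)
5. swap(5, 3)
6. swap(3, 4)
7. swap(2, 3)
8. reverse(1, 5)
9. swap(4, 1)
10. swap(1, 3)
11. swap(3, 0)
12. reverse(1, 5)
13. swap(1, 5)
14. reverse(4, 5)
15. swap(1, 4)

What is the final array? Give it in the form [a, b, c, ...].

Answer: [0, 1, 5, 2, 4, 3]

Derivation:
After 1 (reverse(0, 4)): [2, 1, 3, 0, 5, 4]
After 2 (swap(5, 2)): [2, 1, 4, 0, 5, 3]
After 3 (swap(5, 3)): [2, 1, 4, 3, 5, 0]
After 4 (rotate_left(3, 5, k=1)): [2, 1, 4, 5, 0, 3]
After 5 (swap(5, 3)): [2, 1, 4, 3, 0, 5]
After 6 (swap(3, 4)): [2, 1, 4, 0, 3, 5]
After 7 (swap(2, 3)): [2, 1, 0, 4, 3, 5]
After 8 (reverse(1, 5)): [2, 5, 3, 4, 0, 1]
After 9 (swap(4, 1)): [2, 0, 3, 4, 5, 1]
After 10 (swap(1, 3)): [2, 4, 3, 0, 5, 1]
After 11 (swap(3, 0)): [0, 4, 3, 2, 5, 1]
After 12 (reverse(1, 5)): [0, 1, 5, 2, 3, 4]
After 13 (swap(1, 5)): [0, 4, 5, 2, 3, 1]
After 14 (reverse(4, 5)): [0, 4, 5, 2, 1, 3]
After 15 (swap(1, 4)): [0, 1, 5, 2, 4, 3]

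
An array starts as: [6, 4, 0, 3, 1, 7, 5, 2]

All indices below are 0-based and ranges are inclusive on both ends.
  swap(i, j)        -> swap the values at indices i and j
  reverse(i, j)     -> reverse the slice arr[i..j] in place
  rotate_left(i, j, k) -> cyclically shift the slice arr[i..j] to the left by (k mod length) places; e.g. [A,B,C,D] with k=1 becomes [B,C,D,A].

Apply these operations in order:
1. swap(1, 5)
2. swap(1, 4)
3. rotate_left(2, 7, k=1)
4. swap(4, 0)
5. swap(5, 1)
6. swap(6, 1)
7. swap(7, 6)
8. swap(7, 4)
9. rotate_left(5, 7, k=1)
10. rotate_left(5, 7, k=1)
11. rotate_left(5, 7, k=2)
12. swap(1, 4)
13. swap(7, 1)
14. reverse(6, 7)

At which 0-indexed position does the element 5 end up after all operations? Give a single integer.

Answer: 6

Derivation:
After 1 (swap(1, 5)): [6, 7, 0, 3, 1, 4, 5, 2]
After 2 (swap(1, 4)): [6, 1, 0, 3, 7, 4, 5, 2]
After 3 (rotate_left(2, 7, k=1)): [6, 1, 3, 7, 4, 5, 2, 0]
After 4 (swap(4, 0)): [4, 1, 3, 7, 6, 5, 2, 0]
After 5 (swap(5, 1)): [4, 5, 3, 7, 6, 1, 2, 0]
After 6 (swap(6, 1)): [4, 2, 3, 7, 6, 1, 5, 0]
After 7 (swap(7, 6)): [4, 2, 3, 7, 6, 1, 0, 5]
After 8 (swap(7, 4)): [4, 2, 3, 7, 5, 1, 0, 6]
After 9 (rotate_left(5, 7, k=1)): [4, 2, 3, 7, 5, 0, 6, 1]
After 10 (rotate_left(5, 7, k=1)): [4, 2, 3, 7, 5, 6, 1, 0]
After 11 (rotate_left(5, 7, k=2)): [4, 2, 3, 7, 5, 0, 6, 1]
After 12 (swap(1, 4)): [4, 5, 3, 7, 2, 0, 6, 1]
After 13 (swap(7, 1)): [4, 1, 3, 7, 2, 0, 6, 5]
After 14 (reverse(6, 7)): [4, 1, 3, 7, 2, 0, 5, 6]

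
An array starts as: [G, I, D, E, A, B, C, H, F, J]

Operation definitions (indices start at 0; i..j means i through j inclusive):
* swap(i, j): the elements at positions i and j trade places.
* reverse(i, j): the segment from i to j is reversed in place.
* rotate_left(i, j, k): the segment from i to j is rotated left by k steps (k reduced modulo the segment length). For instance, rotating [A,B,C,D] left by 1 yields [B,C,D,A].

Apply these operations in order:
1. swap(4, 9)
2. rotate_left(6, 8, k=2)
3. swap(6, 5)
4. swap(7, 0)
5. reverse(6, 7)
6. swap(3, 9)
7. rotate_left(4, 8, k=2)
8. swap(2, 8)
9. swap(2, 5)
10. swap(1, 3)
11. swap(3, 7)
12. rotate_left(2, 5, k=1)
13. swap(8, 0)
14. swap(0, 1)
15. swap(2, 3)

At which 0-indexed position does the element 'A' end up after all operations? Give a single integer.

After 1 (swap(4, 9)): [G, I, D, E, J, B, C, H, F, A]
After 2 (rotate_left(6, 8, k=2)): [G, I, D, E, J, B, F, C, H, A]
After 3 (swap(6, 5)): [G, I, D, E, J, F, B, C, H, A]
After 4 (swap(7, 0)): [C, I, D, E, J, F, B, G, H, A]
After 5 (reverse(6, 7)): [C, I, D, E, J, F, G, B, H, A]
After 6 (swap(3, 9)): [C, I, D, A, J, F, G, B, H, E]
After 7 (rotate_left(4, 8, k=2)): [C, I, D, A, G, B, H, J, F, E]
After 8 (swap(2, 8)): [C, I, F, A, G, B, H, J, D, E]
After 9 (swap(2, 5)): [C, I, B, A, G, F, H, J, D, E]
After 10 (swap(1, 3)): [C, A, B, I, G, F, H, J, D, E]
After 11 (swap(3, 7)): [C, A, B, J, G, F, H, I, D, E]
After 12 (rotate_left(2, 5, k=1)): [C, A, J, G, F, B, H, I, D, E]
After 13 (swap(8, 0)): [D, A, J, G, F, B, H, I, C, E]
After 14 (swap(0, 1)): [A, D, J, G, F, B, H, I, C, E]
After 15 (swap(2, 3)): [A, D, G, J, F, B, H, I, C, E]

Answer: 0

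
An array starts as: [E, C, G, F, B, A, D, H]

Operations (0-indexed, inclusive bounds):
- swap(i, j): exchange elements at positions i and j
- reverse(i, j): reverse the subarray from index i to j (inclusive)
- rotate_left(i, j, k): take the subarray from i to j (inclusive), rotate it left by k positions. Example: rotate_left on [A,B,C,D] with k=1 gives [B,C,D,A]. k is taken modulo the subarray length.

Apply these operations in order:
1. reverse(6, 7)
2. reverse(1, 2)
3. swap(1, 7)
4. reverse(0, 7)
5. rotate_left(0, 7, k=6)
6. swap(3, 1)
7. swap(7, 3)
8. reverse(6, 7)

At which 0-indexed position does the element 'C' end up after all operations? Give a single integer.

After 1 (reverse(6, 7)): [E, C, G, F, B, A, H, D]
After 2 (reverse(1, 2)): [E, G, C, F, B, A, H, D]
After 3 (swap(1, 7)): [E, D, C, F, B, A, H, G]
After 4 (reverse(0, 7)): [G, H, A, B, F, C, D, E]
After 5 (rotate_left(0, 7, k=6)): [D, E, G, H, A, B, F, C]
After 6 (swap(3, 1)): [D, H, G, E, A, B, F, C]
After 7 (swap(7, 3)): [D, H, G, C, A, B, F, E]
After 8 (reverse(6, 7)): [D, H, G, C, A, B, E, F]

Answer: 3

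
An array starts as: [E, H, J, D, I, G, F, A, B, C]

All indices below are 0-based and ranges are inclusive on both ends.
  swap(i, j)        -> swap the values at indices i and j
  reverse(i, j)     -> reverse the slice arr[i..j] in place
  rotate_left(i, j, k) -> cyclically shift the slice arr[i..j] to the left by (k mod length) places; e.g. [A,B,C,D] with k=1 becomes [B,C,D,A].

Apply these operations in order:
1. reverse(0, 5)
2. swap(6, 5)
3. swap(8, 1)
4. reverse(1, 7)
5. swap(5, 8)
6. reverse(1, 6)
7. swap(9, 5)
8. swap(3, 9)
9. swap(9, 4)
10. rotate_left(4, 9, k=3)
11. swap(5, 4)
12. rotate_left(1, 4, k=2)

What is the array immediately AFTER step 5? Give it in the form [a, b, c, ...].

Answer: [G, A, E, F, H, I, D, B, J, C]

Derivation:
After 1 (reverse(0, 5)): [G, I, D, J, H, E, F, A, B, C]
After 2 (swap(6, 5)): [G, I, D, J, H, F, E, A, B, C]
After 3 (swap(8, 1)): [G, B, D, J, H, F, E, A, I, C]
After 4 (reverse(1, 7)): [G, A, E, F, H, J, D, B, I, C]
After 5 (swap(5, 8)): [G, A, E, F, H, I, D, B, J, C]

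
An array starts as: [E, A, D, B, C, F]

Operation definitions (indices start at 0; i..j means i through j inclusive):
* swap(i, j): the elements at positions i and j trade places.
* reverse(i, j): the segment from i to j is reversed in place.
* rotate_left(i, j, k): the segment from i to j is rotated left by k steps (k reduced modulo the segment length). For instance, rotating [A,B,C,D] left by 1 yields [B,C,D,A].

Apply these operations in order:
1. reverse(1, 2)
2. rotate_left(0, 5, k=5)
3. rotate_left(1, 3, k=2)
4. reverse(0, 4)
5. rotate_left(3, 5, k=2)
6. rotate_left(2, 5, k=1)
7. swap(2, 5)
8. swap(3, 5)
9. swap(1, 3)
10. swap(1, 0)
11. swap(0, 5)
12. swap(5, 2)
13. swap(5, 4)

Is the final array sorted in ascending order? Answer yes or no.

Answer: yes

Derivation:
After 1 (reverse(1, 2)): [E, D, A, B, C, F]
After 2 (rotate_left(0, 5, k=5)): [F, E, D, A, B, C]
After 3 (rotate_left(1, 3, k=2)): [F, A, E, D, B, C]
After 4 (reverse(0, 4)): [B, D, E, A, F, C]
After 5 (rotate_left(3, 5, k=2)): [B, D, E, C, A, F]
After 6 (rotate_left(2, 5, k=1)): [B, D, C, A, F, E]
After 7 (swap(2, 5)): [B, D, E, A, F, C]
After 8 (swap(3, 5)): [B, D, E, C, F, A]
After 9 (swap(1, 3)): [B, C, E, D, F, A]
After 10 (swap(1, 0)): [C, B, E, D, F, A]
After 11 (swap(0, 5)): [A, B, E, D, F, C]
After 12 (swap(5, 2)): [A, B, C, D, F, E]
After 13 (swap(5, 4)): [A, B, C, D, E, F]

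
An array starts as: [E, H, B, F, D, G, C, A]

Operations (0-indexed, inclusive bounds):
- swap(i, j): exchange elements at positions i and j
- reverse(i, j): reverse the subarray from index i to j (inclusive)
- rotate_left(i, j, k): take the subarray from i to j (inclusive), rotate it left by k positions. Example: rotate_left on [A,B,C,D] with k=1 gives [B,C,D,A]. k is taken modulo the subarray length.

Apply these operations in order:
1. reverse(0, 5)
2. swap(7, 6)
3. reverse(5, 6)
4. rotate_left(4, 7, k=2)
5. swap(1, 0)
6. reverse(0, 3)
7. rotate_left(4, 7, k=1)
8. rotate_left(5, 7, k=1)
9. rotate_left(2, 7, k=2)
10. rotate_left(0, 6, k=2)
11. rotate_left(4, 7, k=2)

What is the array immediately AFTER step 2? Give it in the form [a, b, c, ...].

After 1 (reverse(0, 5)): [G, D, F, B, H, E, C, A]
After 2 (swap(7, 6)): [G, D, F, B, H, E, A, C]

Answer: [G, D, F, B, H, E, A, C]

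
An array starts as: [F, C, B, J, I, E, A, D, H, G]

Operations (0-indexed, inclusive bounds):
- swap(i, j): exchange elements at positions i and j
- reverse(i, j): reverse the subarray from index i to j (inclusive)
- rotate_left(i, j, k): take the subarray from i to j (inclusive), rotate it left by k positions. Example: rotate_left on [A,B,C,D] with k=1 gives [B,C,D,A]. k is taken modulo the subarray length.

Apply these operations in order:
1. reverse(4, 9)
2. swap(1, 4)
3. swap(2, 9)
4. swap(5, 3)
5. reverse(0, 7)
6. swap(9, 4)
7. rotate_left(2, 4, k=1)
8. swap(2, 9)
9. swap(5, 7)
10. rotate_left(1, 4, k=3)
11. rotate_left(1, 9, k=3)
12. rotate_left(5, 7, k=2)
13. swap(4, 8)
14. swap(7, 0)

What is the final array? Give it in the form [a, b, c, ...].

After 1 (reverse(4, 9)): [F, C, B, J, G, H, D, A, E, I]
After 2 (swap(1, 4)): [F, G, B, J, C, H, D, A, E, I]
After 3 (swap(2, 9)): [F, G, I, J, C, H, D, A, E, B]
After 4 (swap(5, 3)): [F, G, I, H, C, J, D, A, E, B]
After 5 (reverse(0, 7)): [A, D, J, C, H, I, G, F, E, B]
After 6 (swap(9, 4)): [A, D, J, C, B, I, G, F, E, H]
After 7 (rotate_left(2, 4, k=1)): [A, D, C, B, J, I, G, F, E, H]
After 8 (swap(2, 9)): [A, D, H, B, J, I, G, F, E, C]
After 9 (swap(5, 7)): [A, D, H, B, J, F, G, I, E, C]
After 10 (rotate_left(1, 4, k=3)): [A, J, D, H, B, F, G, I, E, C]
After 11 (rotate_left(1, 9, k=3)): [A, B, F, G, I, E, C, J, D, H]
After 12 (rotate_left(5, 7, k=2)): [A, B, F, G, I, J, E, C, D, H]
After 13 (swap(4, 8)): [A, B, F, G, D, J, E, C, I, H]
After 14 (swap(7, 0)): [C, B, F, G, D, J, E, A, I, H]

Answer: [C, B, F, G, D, J, E, A, I, H]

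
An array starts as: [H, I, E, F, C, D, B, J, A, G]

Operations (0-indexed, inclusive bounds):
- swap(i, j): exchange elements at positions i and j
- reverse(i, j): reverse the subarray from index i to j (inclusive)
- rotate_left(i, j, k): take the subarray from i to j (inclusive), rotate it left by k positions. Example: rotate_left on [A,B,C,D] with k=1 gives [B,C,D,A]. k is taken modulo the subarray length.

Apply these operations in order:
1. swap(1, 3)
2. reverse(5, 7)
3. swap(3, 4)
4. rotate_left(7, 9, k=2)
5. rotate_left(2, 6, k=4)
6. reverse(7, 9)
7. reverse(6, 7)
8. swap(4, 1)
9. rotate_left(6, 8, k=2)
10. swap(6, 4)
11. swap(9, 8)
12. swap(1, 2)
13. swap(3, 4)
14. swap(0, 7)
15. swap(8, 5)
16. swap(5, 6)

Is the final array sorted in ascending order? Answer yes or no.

Answer: yes

Derivation:
After 1 (swap(1, 3)): [H, F, E, I, C, D, B, J, A, G]
After 2 (reverse(5, 7)): [H, F, E, I, C, J, B, D, A, G]
After 3 (swap(3, 4)): [H, F, E, C, I, J, B, D, A, G]
After 4 (rotate_left(7, 9, k=2)): [H, F, E, C, I, J, B, G, D, A]
After 5 (rotate_left(2, 6, k=4)): [H, F, B, E, C, I, J, G, D, A]
After 6 (reverse(7, 9)): [H, F, B, E, C, I, J, A, D, G]
After 7 (reverse(6, 7)): [H, F, B, E, C, I, A, J, D, G]
After 8 (swap(4, 1)): [H, C, B, E, F, I, A, J, D, G]
After 9 (rotate_left(6, 8, k=2)): [H, C, B, E, F, I, D, A, J, G]
After 10 (swap(6, 4)): [H, C, B, E, D, I, F, A, J, G]
After 11 (swap(9, 8)): [H, C, B, E, D, I, F, A, G, J]
After 12 (swap(1, 2)): [H, B, C, E, D, I, F, A, G, J]
After 13 (swap(3, 4)): [H, B, C, D, E, I, F, A, G, J]
After 14 (swap(0, 7)): [A, B, C, D, E, I, F, H, G, J]
After 15 (swap(8, 5)): [A, B, C, D, E, G, F, H, I, J]
After 16 (swap(5, 6)): [A, B, C, D, E, F, G, H, I, J]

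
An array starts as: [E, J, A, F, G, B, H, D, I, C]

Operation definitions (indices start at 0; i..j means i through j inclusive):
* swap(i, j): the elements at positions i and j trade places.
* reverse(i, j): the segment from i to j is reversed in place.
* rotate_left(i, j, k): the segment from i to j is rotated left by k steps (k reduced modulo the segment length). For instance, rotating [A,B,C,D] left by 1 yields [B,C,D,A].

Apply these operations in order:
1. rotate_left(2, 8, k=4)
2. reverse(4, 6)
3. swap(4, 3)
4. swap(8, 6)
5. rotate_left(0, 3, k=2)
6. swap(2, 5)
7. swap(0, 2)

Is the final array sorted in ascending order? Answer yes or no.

Answer: no

Derivation:
After 1 (rotate_left(2, 8, k=4)): [E, J, H, D, I, A, F, G, B, C]
After 2 (reverse(4, 6)): [E, J, H, D, F, A, I, G, B, C]
After 3 (swap(4, 3)): [E, J, H, F, D, A, I, G, B, C]
After 4 (swap(8, 6)): [E, J, H, F, D, A, B, G, I, C]
After 5 (rotate_left(0, 3, k=2)): [H, F, E, J, D, A, B, G, I, C]
After 6 (swap(2, 5)): [H, F, A, J, D, E, B, G, I, C]
After 7 (swap(0, 2)): [A, F, H, J, D, E, B, G, I, C]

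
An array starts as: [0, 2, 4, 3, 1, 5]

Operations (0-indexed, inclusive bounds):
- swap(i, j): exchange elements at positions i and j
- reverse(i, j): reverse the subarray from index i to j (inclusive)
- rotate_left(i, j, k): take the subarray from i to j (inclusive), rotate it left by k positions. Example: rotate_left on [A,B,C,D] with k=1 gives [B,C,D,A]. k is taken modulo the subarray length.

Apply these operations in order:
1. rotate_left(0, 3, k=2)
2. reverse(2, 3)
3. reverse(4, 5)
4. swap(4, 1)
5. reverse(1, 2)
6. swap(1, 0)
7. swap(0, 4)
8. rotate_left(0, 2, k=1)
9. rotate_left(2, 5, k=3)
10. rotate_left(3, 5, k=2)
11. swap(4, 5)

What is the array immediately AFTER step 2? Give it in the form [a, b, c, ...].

After 1 (rotate_left(0, 3, k=2)): [4, 3, 0, 2, 1, 5]
After 2 (reverse(2, 3)): [4, 3, 2, 0, 1, 5]

Answer: [4, 3, 2, 0, 1, 5]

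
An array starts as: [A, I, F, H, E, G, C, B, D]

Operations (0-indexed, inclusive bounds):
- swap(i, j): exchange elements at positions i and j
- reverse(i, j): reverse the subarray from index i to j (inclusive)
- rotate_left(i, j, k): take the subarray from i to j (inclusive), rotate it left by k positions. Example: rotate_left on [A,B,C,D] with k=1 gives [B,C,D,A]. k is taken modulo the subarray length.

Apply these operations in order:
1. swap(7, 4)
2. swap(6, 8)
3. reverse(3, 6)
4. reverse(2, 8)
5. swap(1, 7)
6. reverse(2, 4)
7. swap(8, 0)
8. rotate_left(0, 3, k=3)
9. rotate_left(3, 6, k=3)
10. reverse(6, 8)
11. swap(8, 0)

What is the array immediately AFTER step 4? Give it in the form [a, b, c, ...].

Answer: [A, I, C, E, H, B, G, D, F]

Derivation:
After 1 (swap(7, 4)): [A, I, F, H, B, G, C, E, D]
After 2 (swap(6, 8)): [A, I, F, H, B, G, D, E, C]
After 3 (reverse(3, 6)): [A, I, F, D, G, B, H, E, C]
After 4 (reverse(2, 8)): [A, I, C, E, H, B, G, D, F]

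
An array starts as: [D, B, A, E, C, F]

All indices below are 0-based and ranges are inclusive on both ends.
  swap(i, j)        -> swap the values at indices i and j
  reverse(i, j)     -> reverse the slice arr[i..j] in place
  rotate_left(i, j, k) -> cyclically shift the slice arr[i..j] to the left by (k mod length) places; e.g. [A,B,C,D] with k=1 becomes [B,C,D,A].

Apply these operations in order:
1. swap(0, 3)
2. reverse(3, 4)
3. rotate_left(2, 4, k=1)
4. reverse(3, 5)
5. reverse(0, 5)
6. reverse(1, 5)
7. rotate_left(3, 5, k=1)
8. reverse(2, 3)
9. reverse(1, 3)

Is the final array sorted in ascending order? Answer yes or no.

After 1 (swap(0, 3)): [E, B, A, D, C, F]
After 2 (reverse(3, 4)): [E, B, A, C, D, F]
After 3 (rotate_left(2, 4, k=1)): [E, B, C, D, A, F]
After 4 (reverse(3, 5)): [E, B, C, F, A, D]
After 5 (reverse(0, 5)): [D, A, F, C, B, E]
After 6 (reverse(1, 5)): [D, E, B, C, F, A]
After 7 (rotate_left(3, 5, k=1)): [D, E, B, F, A, C]
After 8 (reverse(2, 3)): [D, E, F, B, A, C]
After 9 (reverse(1, 3)): [D, B, F, E, A, C]

Answer: no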